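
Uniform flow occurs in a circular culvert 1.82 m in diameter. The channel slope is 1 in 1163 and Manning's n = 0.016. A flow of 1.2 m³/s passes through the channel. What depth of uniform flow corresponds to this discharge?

Manning's equation rearranged: A R^(2/3) = nQ / (1·√S) = 0.016 × 1.2 / (√0.0008598) = 0.6548.
At y = 0.574 m: A R^(2/3) = 0.3319 — too small.
At y = 0.923 m: A R^(2/3) = 0.7882 — too large.
At y = 0.829 m: A R^(2/3) = 0.6549 — matches.

y_n = 0.829 m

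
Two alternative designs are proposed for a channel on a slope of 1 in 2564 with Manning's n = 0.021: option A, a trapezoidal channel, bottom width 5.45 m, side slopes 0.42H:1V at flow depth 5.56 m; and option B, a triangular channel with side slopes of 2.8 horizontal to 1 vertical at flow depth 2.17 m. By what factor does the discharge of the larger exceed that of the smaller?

5.92

Channel A: With bottom width b = 5.45 m and side slope z = 0.42: A = (b + zy)y = (5.45 + 0.42×5.56)×5.56 = 43.29 m²; P = b + 2y√(1+z²) = 5.45 + 2×5.56×1.085 = 17.51 m. Hydraulic radius R = A/P = 43.29/17.51 = 2.472 m. Q_A = (1/0.021)·43.29·2.472^(2/3)·√0.00039 = 74.42 m³/s.
Channel B: For a triangular section with side slope z = 2.8: A = zy² = 2.8×2.17² = 13.18 m²; P = 2y√(1+z²) = 2×2.17×2.973 = 12.9 m. Hydraulic radius R = A/P = 13.18/12.9 = 1.022 m. Q_B = (1/0.021)·13.18·1.022^(2/3)·√0.00039 = 12.58 m³/s.
The larger discharge is 74.42 m³/s and the smaller is 12.58 m³/s; the ratio is 5.92.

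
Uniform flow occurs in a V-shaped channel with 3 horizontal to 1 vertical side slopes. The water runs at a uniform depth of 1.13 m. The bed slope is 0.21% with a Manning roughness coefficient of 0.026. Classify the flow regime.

For a triangular section with side slope z = 3: A = zy² = 3×1.13² = 3.831 m²; P = 2y√(1+z²) = 2×1.13×3.162 = 7.147 m.
Hydraulic radius R = A/P = 3.831/7.147 = 0.536 m.
V = (1/n) R^(2/3) √S = (1/0.026) × 0.536^(2/3) × √0.0021 = 1.163 m/s. Hydraulic depth D_h = A/T = 3.831/6.78 = 0.565 m.
Froude number Fr = V/√(g·D_h) = 1.163/√(9.81×0.565) = 0.494, which is less than 1, so the flow is subcritical.

subcritical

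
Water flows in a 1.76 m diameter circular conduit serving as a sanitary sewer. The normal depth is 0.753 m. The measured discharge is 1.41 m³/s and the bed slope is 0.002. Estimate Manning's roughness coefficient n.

For a circular section of diameter D = 1.76 m at depth y = 0.753 m, the central angle is θ = 2 arccos(1 − 2y/D) = 2.852 rad. Then A = (D²/8)(θ − sin θ) = 0.9937 m² and P = Dθ/2 = 2.51 m.
Hydraulic radius R = A/P = 0.9937/2.51 = 0.3959 m.
Rearranging Manning's equation: n = (1/Q) A R^(2/3) S^(1/2) = (1/1.41) × 0.9937 × 0.3959^(2/3) × √0.002 = 0.017.

n = 0.017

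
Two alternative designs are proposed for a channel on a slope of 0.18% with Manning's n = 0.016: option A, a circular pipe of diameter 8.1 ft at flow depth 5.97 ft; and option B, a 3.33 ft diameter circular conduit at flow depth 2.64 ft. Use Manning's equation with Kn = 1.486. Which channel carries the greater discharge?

channel A

Channel A: For a circular section of diameter D = 8.1 ft at depth y = 5.97 ft, the central angle is θ = 2 arccos(1 − 2y/D) = 4.129 rad. Then A = (D²/8)(θ − sin θ) = 40.71 ft² and P = Dθ/2 = 16.72 ft. Hydraulic radius R = A/P = 40.71/16.72 = 2.434 ft. Q_A = (1.486/0.016)·40.71·2.434^(2/3)·√0.0018 = 290.3 ft³/s.
Channel B: For a circular section of diameter D = 3.33 ft at depth y = 2.64 ft, the central angle is θ = 2 arccos(1 − 2y/D) = 4.393 rad. Then A = (D²/8)(θ − sin θ) = 7.405 ft² and P = Dθ/2 = 7.314 ft. Hydraulic radius R = A/P = 7.405/7.314 = 1.012 ft. Q_B = (1.486/0.016)·7.405·1.012^(2/3)·√0.0018 = 29.42 ft³/s.
Q_A = 290.3 ft³/s vs Q_B = 29.42 ft³/s, so channel A carries more.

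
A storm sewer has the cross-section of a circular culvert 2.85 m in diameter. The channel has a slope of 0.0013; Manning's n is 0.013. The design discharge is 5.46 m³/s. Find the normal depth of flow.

y_n = 1.23 m

Manning's equation rearranged: A R^(2/3) = nQ / (1·√S) = 0.013 × 5.46 / (√0.0013) = 1.969.
Try y = 0.937 m: A R^(2/3) = 1.188 — short.
Try y = 1.23 m: A R^(2/3) = 1.968 — matches.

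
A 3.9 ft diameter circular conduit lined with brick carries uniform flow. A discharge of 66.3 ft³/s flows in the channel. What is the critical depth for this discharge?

At critical depth, Q² T / (g A³) = 1, i.e. A³/T = Q²/g = 66.3²/32.2 = 136.5.
At y = 2.76 ft: A³/T = 208.1 — high.
At y = 2.48 ft: A³/T = 137.1 — ≈ 136.5.

y_c = 2.48 ft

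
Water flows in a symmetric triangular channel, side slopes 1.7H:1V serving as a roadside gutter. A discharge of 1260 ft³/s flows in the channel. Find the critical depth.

At critical depth, Q² T / (g A³) = 1, i.e. A³/T = Q²/g = 1260²/32.2 = 49300.
Try y = 9.25 ft: A³/T = 97850 — high.
Try y = 5.49 ft: A³/T = 7207 — low.
Try y = 8.06 ft: A³/T = 49150 — matches.

y_c = 8.06 ft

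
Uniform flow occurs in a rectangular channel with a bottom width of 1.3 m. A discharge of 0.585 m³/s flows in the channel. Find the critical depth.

y_c = 0.274 m

For a rectangular channel, critical depth y_c = (q²/g)^(1/3) where q = Q/b = 0.585/1.3 = 0.45 m²/s.
So y_c = (0.45²/9.81)^(1/3) = 0.274 m.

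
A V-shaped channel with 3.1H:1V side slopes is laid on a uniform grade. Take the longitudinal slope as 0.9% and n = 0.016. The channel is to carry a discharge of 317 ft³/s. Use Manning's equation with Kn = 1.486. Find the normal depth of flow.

Manning's equation rearranged: A R^(2/3) = nQ / (1.486·√S) = 0.016 × 317 / (1.486 × √0.009) = 35.98.
Try y = 3.82 ft: A R^(2/3) = 67.38 — high.
Try y = 2.5 ft: A R^(2/3) = 21.75 — low.
Try y = 3.02 ft: A R^(2/3) = 36.01 — matches.

y_n = 3.02 ft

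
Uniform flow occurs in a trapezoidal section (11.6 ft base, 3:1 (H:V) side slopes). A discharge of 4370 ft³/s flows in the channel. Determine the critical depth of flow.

y_c = 8.84 ft

At critical depth, Q² T / (g A³) = 1, i.e. A³/T = Q²/g = 4370²/32.2 = 593100.
At y = 6.88 ft: A³/T = 206400 — short.
At y = 10.8 ft: A³/T = 1405000 — over.
At y = 8.84 ft: A³/T = 592000 — matches.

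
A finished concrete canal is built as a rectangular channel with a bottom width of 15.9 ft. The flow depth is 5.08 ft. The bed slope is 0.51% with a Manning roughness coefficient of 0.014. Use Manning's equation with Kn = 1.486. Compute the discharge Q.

Q = 1300 ft³/s

Flow area A = b·y = 15.9 × 5.08 = 80.77 ft². Wetted perimeter P = b + 2y = 15.9 + 2×5.08 = 26.06 ft.
Hydraulic radius R = A/P = 80.77/26.06 = 3.099 ft.
Manning's equation: Q = (1.486/n) A R^(2/3) S^(1/2) = (1.486/0.014) × 80.77 × 3.099^(2/3) × 0.0051^(1/2) = 1300 ft³/s.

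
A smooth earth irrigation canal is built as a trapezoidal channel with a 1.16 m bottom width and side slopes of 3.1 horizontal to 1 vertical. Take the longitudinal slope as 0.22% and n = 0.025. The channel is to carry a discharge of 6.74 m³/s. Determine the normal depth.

Manning's equation rearranged: A R^(2/3) = nQ / (1·√S) = 0.025 × 6.74 / (√0.0022) = 3.592.
Try y = 1.41 m: A R^(2/3) = 6.46 — over.
Try y = 0.918 m: A R^(2/3) = 2.363 — short.
Try y = 1.1 m: A R^(2/3) = 3.591 — ≈ 3.592.

y_n = 1.1 m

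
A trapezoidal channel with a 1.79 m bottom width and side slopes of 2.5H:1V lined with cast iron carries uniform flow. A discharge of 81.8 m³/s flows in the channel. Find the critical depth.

At critical depth, Q² T / (g A³) = 1, i.e. A³/T = Q²/g = 81.8²/9.81 = 682.1.
Trying y = 3.17 m: A³/T = 1656 — high.
Trying y = 2.2 m: A³/T = 322.5 — low.
Trying y = 2.6 m: A³/T = 677 — ≈ 682.1.

y_c = 2.6 m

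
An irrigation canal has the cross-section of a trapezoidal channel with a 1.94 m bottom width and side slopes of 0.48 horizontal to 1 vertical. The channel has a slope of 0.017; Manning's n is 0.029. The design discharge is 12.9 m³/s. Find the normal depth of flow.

y_n = 1.38 m

Manning's equation rearranged: A R^(2/3) = nQ / (1·√S) = 0.029 × 12.9 / (√0.017) = 2.869.
Try y = 1.52 m: A R^(2/3) = 3.391 — too large.
Try y = 1.15 m: A R^(2/3) = 2.124 — too small.
Try y = 1.38 m: A R^(2/3) = 2.88 — ≈ 2.869.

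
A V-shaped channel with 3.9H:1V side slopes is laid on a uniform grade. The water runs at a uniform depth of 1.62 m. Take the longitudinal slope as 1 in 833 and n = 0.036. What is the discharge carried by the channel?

For a triangular section with side slope z = 3.9: A = zy² = 3.9×1.62² = 10.24 m²; P = 2y√(1+z²) = 2×1.62×4.026 = 13.04 m.
Hydraulic radius R = A/P = 10.24/13.04 = 0.7846 m.
Manning's equation: Q = (1/n) A R^(2/3) S^(1/2) = (1/0.036) × 10.24 × 0.7846^(2/3) × 0.0012^(1/2) = 8.38 m³/s.

Q = 8.38 m³/s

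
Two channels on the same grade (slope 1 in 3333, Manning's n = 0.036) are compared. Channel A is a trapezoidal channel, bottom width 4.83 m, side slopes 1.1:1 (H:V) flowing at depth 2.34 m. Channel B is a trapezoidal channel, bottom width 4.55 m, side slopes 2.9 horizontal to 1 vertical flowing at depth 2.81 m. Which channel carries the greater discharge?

channel B

Channel A: With bottom width b = 4.83 m and side slope z = 1.1: A = (b + zy)y = (4.83 + 1.1×2.34)×2.34 = 17.33 m²; P = b + 2y√(1+z²) = 4.83 + 2×2.34×1.487 = 11.79 m. Hydraulic radius R = A/P = 17.33/11.79 = 1.47 m. Q_A = (1/0.036)·17.33·1.47^(2/3)·√0.0003 = 10.78 m³/s.
Channel B: With bottom width b = 4.55 m and side slope z = 2.9: A = (b + zy)y = (4.55 + 2.9×2.81)×2.81 = 35.68 m²; P = b + 2y√(1+z²) = 4.55 + 2×2.81×3.068 = 21.79 m. Hydraulic radius R = A/P = 35.68/21.79 = 1.638 m. Q_B = (1/0.036)·35.68·1.638^(2/3)·√0.0003 = 23.85 m³/s.
Q_A = 10.78 m³/s vs Q_B = 23.85 m³/s, so channel B carries more.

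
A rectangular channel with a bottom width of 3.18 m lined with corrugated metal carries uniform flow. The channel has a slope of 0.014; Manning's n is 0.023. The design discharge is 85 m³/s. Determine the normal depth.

Manning's equation rearranged: A R^(2/3) = nQ / (1·√S) = 0.023 × 85 / (√0.014) = 16.52.
Try y = 3.78 m: A R^(2/3) = 12.96 — low.
Try y = 5.85 m: A R^(2/3) = 21.59 — high.
Try y = 4.64 m: A R^(2/3) = 16.52 — ≈ 16.52.

y_n = 4.64 m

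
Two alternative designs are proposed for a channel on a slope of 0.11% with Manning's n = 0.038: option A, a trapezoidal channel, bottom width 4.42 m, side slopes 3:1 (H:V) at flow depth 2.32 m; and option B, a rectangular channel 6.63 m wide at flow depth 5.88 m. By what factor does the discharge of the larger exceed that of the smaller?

Channel A: With bottom width b = 4.42 m and side slope z = 3: A = (b + zy)y = (4.42 + 3×2.32)×2.32 = 26.4 m²; P = b + 2y√(1+z²) = 4.42 + 2×2.32×3.162 = 19.09 m. Hydraulic radius R = A/P = 26.4/19.09 = 1.383 m. Q_A = (1/0.038)·26.4·1.383^(2/3)·√0.0011 = 28.6 m³/s.
Channel B: Flow area A = b·y = 6.63 × 5.88 = 38.98 m². Wetted perimeter P = b + 2y = 6.63 + 2×5.88 = 18.39 m. Hydraulic radius R = A/P = 38.98/18.39 = 2.12 m. Q_B = (1/0.038)·38.98·2.12^(2/3)·√0.0011 = 56.15 m³/s.
The larger discharge is 56.15 m³/s and the smaller is 28.6 m³/s; the ratio is 1.96.

1.96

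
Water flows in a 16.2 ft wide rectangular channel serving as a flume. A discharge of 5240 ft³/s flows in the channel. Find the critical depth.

y_c = 14.8 ft

For a rectangular channel, critical depth y_c = (q²/g)^(1/3) where q = Q/b = 5240/16.2 = 323.5 ft²/s.
So y_c = (323.5²/32.2)^(1/3) = 14.8 ft.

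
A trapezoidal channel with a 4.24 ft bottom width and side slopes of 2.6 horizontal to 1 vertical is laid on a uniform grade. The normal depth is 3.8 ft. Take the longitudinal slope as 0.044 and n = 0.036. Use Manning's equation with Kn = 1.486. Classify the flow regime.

supercritical

With bottom width b = 4.24 ft and side slope z = 2.6: A = (b + zy)y = (4.24 + 2.6×3.8)×3.8 = 53.66 ft²; P = b + 2y√(1+z²) = 4.24 + 2×3.8×2.786 = 25.41 ft.
Hydraulic radius R = A/P = 53.66/25.41 = 2.112 ft.
V = (1.486/n) R^(2/3) √S = (1.486/0.036) × 2.112^(2/3) × √0.044 = 14.25 ft/s. Hydraulic depth D_h = A/T = 53.66/24 = 2.236 ft.
Froude number Fr = V/√(g·D_h) = 14.25/√(32.2×2.236) = 1.68, which is greater than 1, so the flow is supercritical.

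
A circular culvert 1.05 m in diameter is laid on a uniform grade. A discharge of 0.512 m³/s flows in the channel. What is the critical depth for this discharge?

At critical depth, Q² T / (g A³) = 1, i.e. A³/T = Q²/g = 0.512²/9.81 = 0.02672.
Trying y = 0.305 m: A³/T = 0.009562 — low.
Trying y = 0.398 m: A³/T = 0.02674 — matches.

y_c = 0.398 m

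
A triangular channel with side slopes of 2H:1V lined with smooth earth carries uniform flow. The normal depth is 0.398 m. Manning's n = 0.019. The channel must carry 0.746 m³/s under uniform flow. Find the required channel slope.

S = 0.02

For a triangular section with side slope z = 2: A = zy² = 2×0.398² = 0.3168 m²; P = 2y√(1+z²) = 2×0.398×2.236 = 1.78 m.
Hydraulic radius R = A/P = 0.3168/1.78 = 0.178 m.
From Manning's equation, S = [nQ / (1 A R^(2/3))]² = [0.019 × 0.746 / (1 × 0.3168 × 0.178^(2/3))]² = 0.02.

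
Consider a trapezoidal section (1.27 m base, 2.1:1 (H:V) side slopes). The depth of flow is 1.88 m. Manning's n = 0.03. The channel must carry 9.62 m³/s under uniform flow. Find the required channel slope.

S = 0.00089

With bottom width b = 1.27 m and side slope z = 2.1: A = (b + zy)y = (1.27 + 2.1×1.88)×1.88 = 9.81 m²; P = b + 2y√(1+z²) = 1.27 + 2×1.88×2.326 = 10.02 m.
Hydraulic radius R = A/P = 9.81/10.02 = 0.9795 m.
From Manning's equation, S = [nQ / (1 A R^(2/3))]² = [0.03 × 9.62 / (1 × 9.81 × 0.9795^(2/3))]² = 0.00089.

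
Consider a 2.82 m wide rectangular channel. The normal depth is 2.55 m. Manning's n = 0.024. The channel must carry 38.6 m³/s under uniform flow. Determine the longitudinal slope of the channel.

Flow area A = b·y = 2.82 × 2.55 = 7.191 m². Wetted perimeter P = b + 2y = 2.82 + 2×2.55 = 7.92 m.
Hydraulic radius R = A/P = 7.191/7.92 = 0.908 m.
From Manning's equation, S = [nQ / (1 A R^(2/3))]² = [0.024 × 38.6 / (1 × 7.191 × 0.908^(2/3))]² = 0.0189.

S = 0.0189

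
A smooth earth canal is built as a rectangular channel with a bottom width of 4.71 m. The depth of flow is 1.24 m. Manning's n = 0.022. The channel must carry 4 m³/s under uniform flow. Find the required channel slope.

Flow area A = b·y = 4.71 × 1.24 = 5.84 m². Wetted perimeter P = b + 2y = 4.71 + 2×1.24 = 7.19 m.
Hydraulic radius R = A/P = 5.84/7.19 = 0.8123 m.
From Manning's equation, S = [nQ / (1 A R^(2/3))]² = [0.022 × 4 / (1 × 5.84 × 0.8123^(2/3))]² = 0.0003.

S = 0.0003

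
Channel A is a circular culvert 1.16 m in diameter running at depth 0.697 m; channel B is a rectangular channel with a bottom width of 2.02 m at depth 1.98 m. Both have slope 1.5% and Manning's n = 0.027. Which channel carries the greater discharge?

Channel A: For a circular section of diameter D = 1.16 m at depth y = 0.697 m, the central angle is θ = 2 arccos(1 − 2y/D) = 3.548 rad. Then A = (D²/8)(θ − sin θ) = 0.6632 m² and P = Dθ/2 = 2.058 m. Hydraulic radius R = A/P = 0.6632/2.058 = 0.3223 m. Q_A = (1/0.027)·0.6632·0.3223^(2/3)·√0.015 = 1.414 m³/s.
Channel B: Flow area A = b·y = 2.02 × 1.98 = 4 m². Wetted perimeter P = b + 2y = 2.02 + 2×1.98 = 5.98 m. Hydraulic radius R = A/P = 4/5.98 = 0.6688 m. Q_B = (1/0.027)·4·0.6688^(2/3)·√0.015 = 13.88 m³/s.
Q_A = 1.414 m³/s vs Q_B = 13.88 m³/s, so channel B carries more.

channel B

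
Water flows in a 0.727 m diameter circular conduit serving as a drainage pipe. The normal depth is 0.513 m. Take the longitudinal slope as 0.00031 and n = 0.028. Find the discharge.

For a circular section of diameter D = 0.727 m at depth y = 0.513 m, the central angle is θ = 2 arccos(1 − 2y/D) = 3.989 rad. Then A = (D²/8)(θ − sin θ) = 0.3131 m² and P = Dθ/2 = 1.45 m.
Hydraulic radius R = A/P = 0.3131/1.45 = 0.2159 m.
Manning's equation: Q = (1/n) A R^(2/3) S^(1/2) = (1/0.028) × 0.3131 × 0.2159^(2/3) × 0.00031^(1/2) = 0.0709 m³/s.

Q = 0.0709 m³/s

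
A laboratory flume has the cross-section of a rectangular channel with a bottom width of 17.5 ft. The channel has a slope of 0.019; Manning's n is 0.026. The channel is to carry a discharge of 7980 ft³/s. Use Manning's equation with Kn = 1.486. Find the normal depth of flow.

y_n = 17.8 ft

Manning's equation rearranged: A R^(2/3) = nQ / (1.486·√S) = 0.026 × 7980 / (1.486 × √0.019) = 1013.
At y = 12.4 ft: A R^(2/3) = 645.5 — short.
At y = 22.8 ft: A R^(2/3) = 1364 — over.
At y = 17.8 ft: A R^(2/3) = 1013 — matches.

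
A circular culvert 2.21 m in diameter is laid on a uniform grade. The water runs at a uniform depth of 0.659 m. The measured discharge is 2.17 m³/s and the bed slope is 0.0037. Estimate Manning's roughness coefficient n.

For a circular section of diameter D = 2.21 m at depth y = 0.659 m, the central angle is θ = 2 arccos(1 − 2y/D) = 2.311 rad. Then A = (D²/8)(θ − sin θ) = 0.9598 m² and P = Dθ/2 = 2.553 m.
Hydraulic radius R = A/P = 0.9598/2.553 = 0.3759 m.
Rearranging Manning's equation: n = (1/Q) A R^(2/3) S^(1/2) = (1/2.17) × 0.9598 × 0.3759^(2/3) × √0.0037 = 0.014.

n = 0.014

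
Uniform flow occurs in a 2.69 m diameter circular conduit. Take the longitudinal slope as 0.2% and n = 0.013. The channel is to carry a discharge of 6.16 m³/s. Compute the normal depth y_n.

y_n = 1.2 m

Manning's equation rearranged: A R^(2/3) = nQ / (1·√S) = 0.013 × 6.16 / (√0.002) = 1.791.
Trying y = 1.03 m: A R^(2/3) = 1.357 — low.
Trying y = 1.33 m: A R^(2/3) = 2.14 — high.
Trying y = 1.2 m: A R^(2/3) = 1.789 — ≈ 1.791.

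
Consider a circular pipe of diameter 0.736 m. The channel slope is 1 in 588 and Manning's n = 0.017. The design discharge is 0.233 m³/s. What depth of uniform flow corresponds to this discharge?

y_n = 0.453 m

Manning's equation rearranged: A R^(2/3) = nQ / (1·√S) = 0.017 × 0.233 / (√0.001701) = 0.09605.
Try y = 0.562 m: A R^(2/3) = 0.1281 — too large.
Try y = 0.369 m: A R^(2/3) = 0.06913 — too small.
Try y = 0.453 m: A R^(2/3) = 0.09611 — close enough.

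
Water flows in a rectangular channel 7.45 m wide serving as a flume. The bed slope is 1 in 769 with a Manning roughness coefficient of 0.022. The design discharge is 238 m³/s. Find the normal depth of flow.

y_n = 10 m

Manning's equation rearranged: A R^(2/3) = nQ / (1·√S) = 0.022 × 238 / (√0.0013) = 145.2.
At y = 8.84 m: A R^(2/3) = 125.2 — too small.
At y = 12.6 m: A R^(2/3) = 189.8 — too large.
At y = 10 m: A R^(2/3) = 145 — ≈ 145.2.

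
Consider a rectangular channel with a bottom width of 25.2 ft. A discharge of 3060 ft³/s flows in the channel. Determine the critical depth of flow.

For a rectangular channel, critical depth y_c = (q²/g)^(1/3) where q = Q/b = 3060/25.2 = 121.4 ft²/s.
So y_c = (121.4²/32.2)^(1/3) = 7.71 ft.

y_c = 7.71 ft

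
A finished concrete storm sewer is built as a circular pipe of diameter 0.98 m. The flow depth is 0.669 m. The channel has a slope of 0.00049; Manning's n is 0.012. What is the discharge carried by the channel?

For a circular section of diameter D = 0.98 m at depth y = 0.669 m, the central angle is θ = 2 arccos(1 − 2y/D) = 3.89 rad. Then A = (D²/8)(θ − sin θ) = 0.5486 m² and P = Dθ/2 = 1.906 m.
Hydraulic radius R = A/P = 0.5486/1.906 = 0.2878 m.
Manning's equation: Q = (1/n) A R^(2/3) S^(1/2) = (1/0.012) × 0.5486 × 0.2878^(2/3) × 0.00049^(1/2) = 0.441 m³/s.

Q = 0.441 m³/s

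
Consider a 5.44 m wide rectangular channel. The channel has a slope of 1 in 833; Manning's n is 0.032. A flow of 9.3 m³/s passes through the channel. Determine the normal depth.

y_n = 1.58 m

Manning's equation rearranged: A R^(2/3) = nQ / (1·√S) = 0.032 × 9.3 / (√0.0012) = 8.589.
At y = 1.97 m: A R^(2/3) = 11.71 — high.
At y = 1.58 m: A R^(2/3) = 8.592 — ≈ 8.589.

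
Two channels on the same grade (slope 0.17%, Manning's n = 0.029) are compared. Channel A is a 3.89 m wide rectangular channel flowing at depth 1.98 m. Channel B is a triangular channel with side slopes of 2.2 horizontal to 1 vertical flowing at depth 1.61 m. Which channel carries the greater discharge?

Channel A: Flow area A = b·y = 3.89 × 1.98 = 7.702 m². Wetted perimeter P = b + 2y = 3.89 + 2×1.98 = 7.85 m. Hydraulic radius R = A/P = 7.702/7.85 = 0.9812 m. Q_A = (1/0.029)·7.702·0.9812^(2/3)·√0.0017 = 10.81 m³/s.
Channel B: For a triangular section with side slope z = 2.2: A = zy² = 2.2×1.61² = 5.703 m²; P = 2y√(1+z²) = 2×1.61×2.417 = 7.781 m. Hydraulic radius R = A/P = 5.703/7.781 = 0.7328 m. Q_B = (1/0.029)·5.703·0.7328^(2/3)·√0.0017 = 6.59 m³/s.
Q_A = 10.81 m³/s vs Q_B = 6.59 m³/s, so channel A carries more.

channel A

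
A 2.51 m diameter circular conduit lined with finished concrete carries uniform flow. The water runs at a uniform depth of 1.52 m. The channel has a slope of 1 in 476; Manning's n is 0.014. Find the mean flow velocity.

V = 2.58 m/s

For a circular section of diameter D = 2.51 m at depth y = 1.52 m, the central angle is θ = 2 arccos(1 − 2y/D) = 3.567 rad. Then A = (D²/8)(θ − sin θ) = 3.134 m² and P = Dθ/2 = 4.477 m.
Hydraulic radius R = A/P = 3.134/4.477 = 0.7001 m.
From Manning's equation, V = (1/n) R^(2/3) S^(1/2) = (1/0.014) × 0.7001^(2/3) × 0.002101^(1/2) = 2.58 m/s.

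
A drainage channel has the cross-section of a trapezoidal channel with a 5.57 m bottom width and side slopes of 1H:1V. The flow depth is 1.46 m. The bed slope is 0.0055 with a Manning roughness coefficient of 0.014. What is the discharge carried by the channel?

Q = 56.5 m³/s

With bottom width b = 5.57 m and side slope z = 1: A = (b + zy)y = (5.57 + 1×1.46)×1.46 = 10.26 m²; P = b + 2y√(1+z²) = 5.57 + 2×1.46×1.414 = 9.7 m.
Hydraulic radius R = A/P = 10.26/9.7 = 1.058 m.
Manning's equation: Q = (1/n) A R^(2/3) S^(1/2) = (1/0.014) × 10.26 × 1.058^(2/3) × 0.0055^(1/2) = 56.5 m³/s.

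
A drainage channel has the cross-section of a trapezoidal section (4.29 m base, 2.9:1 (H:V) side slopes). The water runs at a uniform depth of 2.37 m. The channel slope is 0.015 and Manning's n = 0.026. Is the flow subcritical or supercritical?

With bottom width b = 4.29 m and side slope z = 2.9: A = (b + zy)y = (4.29 + 2.9×2.37)×2.37 = 26.46 m²; P = b + 2y√(1+z²) = 4.29 + 2×2.37×3.068 = 18.83 m.
Hydraulic radius R = A/P = 26.46/18.83 = 1.405 m.
V = (1/n) R^(2/3) √S = (1/0.026) × 1.405^(2/3) × √0.015 = 5.909 m/s. Hydraulic depth D_h = A/T = 26.46/18.04 = 1.467 m.
Froude number Fr = V/√(g·D_h) = 5.909/√(9.81×1.467) = 1.56, which is greater than 1, so the flow is supercritical.

supercritical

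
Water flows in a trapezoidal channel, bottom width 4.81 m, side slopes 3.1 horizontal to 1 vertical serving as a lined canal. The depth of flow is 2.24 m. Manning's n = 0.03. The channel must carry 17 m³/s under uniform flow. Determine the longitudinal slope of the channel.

With bottom width b = 4.81 m and side slope z = 3.1: A = (b + zy)y = (4.81 + 3.1×2.24)×2.24 = 26.33 m²; P = b + 2y√(1+z²) = 4.81 + 2×2.24×3.257 = 19.4 m.
Hydraulic radius R = A/P = 26.33/19.4 = 1.357 m.
From Manning's equation, S = [nQ / (1 A R^(2/3))]² = [0.03 × 17 / (1 × 26.33 × 1.357^(2/3))]² = 0.00025.

S = 0.00025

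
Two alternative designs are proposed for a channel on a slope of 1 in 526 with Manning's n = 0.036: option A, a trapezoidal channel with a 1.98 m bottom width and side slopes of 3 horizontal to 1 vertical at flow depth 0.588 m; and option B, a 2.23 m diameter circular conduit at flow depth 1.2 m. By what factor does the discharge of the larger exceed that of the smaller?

1.28

Channel A: With bottom width b = 1.98 m and side slope z = 3: A = (b + zy)y = (1.98 + 3×0.588)×0.588 = 2.201 m²; P = b + 2y√(1+z²) = 1.98 + 2×0.588×3.162 = 5.699 m. Hydraulic radius R = A/P = 2.201/5.699 = 0.3863 m. Q_A = (1/0.036)·2.201·0.3863^(2/3)·√0.001901 = 1.414 m³/s.
Channel B: For a circular section of diameter D = 2.23 m at depth y = 1.2 m, the central angle is θ = 2 arccos(1 − 2y/D) = 3.294 rad. Then A = (D²/8)(θ − sin θ) = 2.142 m² and P = Dθ/2 = 3.673 m. Hydraulic radius R = A/P = 2.142/3.673 = 0.5832 m. Q_B = (1/0.036)·2.142·0.5832^(2/3)·√0.001901 = 1.811 m³/s.
The larger discharge is 1.811 m³/s and the smaller is 1.414 m³/s; the ratio is 1.28.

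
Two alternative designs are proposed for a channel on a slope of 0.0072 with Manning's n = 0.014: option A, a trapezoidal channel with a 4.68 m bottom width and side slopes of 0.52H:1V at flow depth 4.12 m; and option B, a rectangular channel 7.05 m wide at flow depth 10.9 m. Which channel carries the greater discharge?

channel B

Channel A: With bottom width b = 4.68 m and side slope z = 0.52: A = (b + zy)y = (4.68 + 0.52×4.12)×4.12 = 28.11 m²; P = b + 2y√(1+z²) = 4.68 + 2×4.12×1.127 = 13.97 m. Hydraulic radius R = A/P = 28.11/13.97 = 2.012 m. Q_A = (1/0.014)·28.11·2.012^(2/3)·√0.0072 = 271.6 m³/s.
Channel B: Flow area A = b·y = 7.05 × 10.9 = 76.84 m². Wetted perimeter P = b + 2y = 7.05 + 2×10.9 = 28.85 m. Hydraulic radius R = A/P = 76.84/28.85 = 2.664 m. Q_B = (1/0.014)·76.84·2.664^(2/3)·√0.0072 = 895 m³/s.
Q_A = 271.6 m³/s vs Q_B = 895 m³/s, so channel B carries more.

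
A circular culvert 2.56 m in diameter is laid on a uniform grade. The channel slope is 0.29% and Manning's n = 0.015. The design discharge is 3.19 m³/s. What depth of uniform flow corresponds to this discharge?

Manning's equation rearranged: A R^(2/3) = nQ / (1·√S) = 0.015 × 3.19 / (√0.0029) = 0.8886.
Trying y = 0.617 m: A R^(2/3) = 0.4869 — short.
Trying y = 0.917 m: A R^(2/3) = 1.05 — over.
Trying y = 0.84 m: A R^(2/3) = 0.8893 — close enough.

y_n = 0.84 m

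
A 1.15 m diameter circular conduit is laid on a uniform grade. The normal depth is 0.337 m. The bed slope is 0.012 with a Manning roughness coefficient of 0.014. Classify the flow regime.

For a circular section of diameter D = 1.15 m at depth y = 0.337 m, the central angle is θ = 2 arccos(1 − 2y/D) = 2.288 rad. Then A = (D²/8)(θ − sin θ) = 0.2537 m² and P = Dθ/2 = 1.316 m.
Hydraulic radius R = A/P = 0.2537/1.316 = 0.1928 m.
V = (1/n) R^(2/3) √S = (1/0.014) × 0.1928^(2/3) × √0.012 = 2.611 m/s. Hydraulic depth D_h = A/T = 0.2537/1.047 = 0.2423 m.
Froude number Fr = V/√(g·D_h) = 2.611/√(9.81×0.2423) = 1.69, which is greater than 1, so the flow is supercritical.

supercritical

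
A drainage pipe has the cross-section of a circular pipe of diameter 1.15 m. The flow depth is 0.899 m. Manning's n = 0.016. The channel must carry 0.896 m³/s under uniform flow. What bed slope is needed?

For a circular section of diameter D = 1.15 m at depth y = 0.899 m, the central angle is θ = 2 arccos(1 − 2y/D) = 4.339 rad. Then A = (D²/8)(θ − sin θ) = 0.8712 m² and P = Dθ/2 = 2.495 m.
Hydraulic radius R = A/P = 0.8712/2.495 = 0.3492 m.
From Manning's equation, S = [nQ / (1 A R^(2/3))]² = [0.016 × 0.896 / (1 × 0.8712 × 0.3492^(2/3))]² = 0.0011.

S = 0.0011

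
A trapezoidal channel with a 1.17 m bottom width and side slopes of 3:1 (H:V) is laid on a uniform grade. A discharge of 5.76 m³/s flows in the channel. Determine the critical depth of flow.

y_c = 0.773 m

At critical depth, Q² T / (g A³) = 1, i.e. A³/T = Q²/g = 5.76²/9.81 = 3.382.
Trying y = 0.837 m: A³/T = 4.723 — too large.
Trying y = 0.555 m: A³/T = 0.8656 — too small.
Trying y = 0.773 m: A³/T = 3.378 — close enough.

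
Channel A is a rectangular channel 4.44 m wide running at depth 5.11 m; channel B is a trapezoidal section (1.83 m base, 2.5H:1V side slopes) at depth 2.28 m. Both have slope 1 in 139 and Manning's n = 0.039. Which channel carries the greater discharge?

Channel A: Flow area A = b·y = 4.44 × 5.11 = 22.69 m². Wetted perimeter P = b + 2y = 4.44 + 2×5.11 = 14.66 m. Hydraulic radius R = A/P = 22.69/14.66 = 1.548 m. Q_A = (1/0.039)·22.69·1.548^(2/3)·√0.007194 = 66.02 m³/s.
Channel B: With bottom width b = 1.83 m and side slope z = 2.5: A = (b + zy)y = (1.83 + 2.5×2.28)×2.28 = 17.17 m²; P = b + 2y√(1+z²) = 1.83 + 2×2.28×2.693 = 14.11 m. Hydraulic radius R = A/P = 17.17/14.11 = 1.217 m. Q_B = (1/0.039)·17.17·1.217^(2/3)·√0.007194 = 42.56 m³/s.
Q_A = 66.02 m³/s vs Q_B = 42.56 m³/s, so channel A carries more.

channel A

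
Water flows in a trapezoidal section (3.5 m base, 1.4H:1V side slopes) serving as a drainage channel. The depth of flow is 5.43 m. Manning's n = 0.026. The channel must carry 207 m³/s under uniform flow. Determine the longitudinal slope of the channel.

S = 0.0021

With bottom width b = 3.5 m and side slope z = 1.4: A = (b + zy)y = (3.5 + 1.4×5.43)×5.43 = 60.28 m²; P = b + 2y√(1+z²) = 3.5 + 2×5.43×1.72 = 22.18 m.
Hydraulic radius R = A/P = 60.28/22.18 = 2.717 m.
From Manning's equation, S = [nQ / (1 A R^(2/3))]² = [0.026 × 207 / (1 × 60.28 × 2.717^(2/3))]² = 0.0021.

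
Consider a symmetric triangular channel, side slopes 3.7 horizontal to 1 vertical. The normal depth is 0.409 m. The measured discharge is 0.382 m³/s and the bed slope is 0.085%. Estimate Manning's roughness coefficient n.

n = 0.016

For a triangular section with side slope z = 3.7: A = zy² = 3.7×0.409² = 0.6189 m²; P = 2y√(1+z²) = 2×0.409×3.833 = 3.135 m.
Hydraulic radius R = A/P = 0.6189/3.135 = 0.1974 m.
Rearranging Manning's equation: n = (1/Q) A R^(2/3) S^(1/2) = (1/0.382) × 0.6189 × 0.1974^(2/3) × √0.00085 = 0.016.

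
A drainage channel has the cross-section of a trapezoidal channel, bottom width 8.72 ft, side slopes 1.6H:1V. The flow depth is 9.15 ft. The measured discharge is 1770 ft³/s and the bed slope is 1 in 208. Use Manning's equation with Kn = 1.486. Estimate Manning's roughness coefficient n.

n = 0.0361

With bottom width b = 8.72 ft and side slope z = 1.6: A = (b + zy)y = (8.72 + 1.6×9.15)×9.15 = 213.7 ft²; P = b + 2y√(1+z²) = 8.72 + 2×9.15×1.887 = 43.25 ft.
Hydraulic radius R = A/P = 213.7/43.25 = 4.942 ft.
Rearranging Manning's equation: n = (1.486/Q) A R^(2/3) S^(1/2) = (1.486/1770) × 213.7 × 4.942^(2/3) × √0.004808 = 0.0361.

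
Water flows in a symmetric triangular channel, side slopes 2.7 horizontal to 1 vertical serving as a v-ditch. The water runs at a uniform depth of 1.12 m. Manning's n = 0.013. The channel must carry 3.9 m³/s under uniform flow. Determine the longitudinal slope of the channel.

S = 0.000529

For a triangular section with side slope z = 2.7: A = zy² = 2.7×1.12² = 3.387 m²; P = 2y√(1+z²) = 2×1.12×2.879 = 6.449 m.
Hydraulic radius R = A/P = 3.387/6.449 = 0.5251 m.
From Manning's equation, S = [nQ / (1 A R^(2/3))]² = [0.013 × 3.9 / (1 × 3.387 × 0.5251^(2/3))]² = 0.000529.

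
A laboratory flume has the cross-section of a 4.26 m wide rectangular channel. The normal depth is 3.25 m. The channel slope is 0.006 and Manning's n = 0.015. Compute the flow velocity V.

Flow area A = b·y = 4.26 × 3.25 = 13.84 m². Wetted perimeter P = b + 2y = 4.26 + 2×3.25 = 10.76 m.
Hydraulic radius R = A/P = 13.84/10.76 = 1.287 m.
From Manning's equation, V = (1/n) R^(2/3) S^(1/2) = (1/0.015) × 1.287^(2/3) × 0.006^(1/2) = 6.11 m/s.

V = 6.11 m/s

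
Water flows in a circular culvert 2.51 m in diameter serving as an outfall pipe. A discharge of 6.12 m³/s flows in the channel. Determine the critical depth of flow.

At critical depth, Q² T / (g A³) = 1, i.e. A³/T = Q²/g = 6.12²/9.81 = 3.818.
Try y = 1.27 m: A³/T = 6.313 — too large.
Try y = 0.923 m: A³/T = 1.858 — too small.
Try y = 1.11 m: A³/T = 3.773 — close enough.

y_c = 1.11 m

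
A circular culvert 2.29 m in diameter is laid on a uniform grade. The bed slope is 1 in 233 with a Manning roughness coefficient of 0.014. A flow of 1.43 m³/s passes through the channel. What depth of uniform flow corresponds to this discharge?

Manning's equation rearranged: A R^(2/3) = nQ / (1·√S) = 0.014 × 1.43 / (√0.004292) = 0.3056.
Try y = 0.593 m: A R^(2/3) = 0.417 — over.
Try y = 0.507 m: A R^(2/3) = 0.3052 — close enough.

y_n = 0.507 m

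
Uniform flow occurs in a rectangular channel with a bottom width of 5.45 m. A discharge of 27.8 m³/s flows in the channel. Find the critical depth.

For a rectangular channel, critical depth y_c = (q²/g)^(1/3) where q = Q/b = 27.8/5.45 = 5.101 m²/s.
So y_c = (5.101²/9.81)^(1/3) = 1.38 m.

y_c = 1.38 m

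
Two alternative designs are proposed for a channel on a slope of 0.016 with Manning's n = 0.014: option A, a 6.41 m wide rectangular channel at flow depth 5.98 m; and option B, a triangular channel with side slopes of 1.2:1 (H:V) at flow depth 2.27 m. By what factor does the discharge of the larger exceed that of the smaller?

Channel A: Flow area A = b·y = 6.41 × 5.98 = 38.33 m². Wetted perimeter P = b + 2y = 6.41 + 2×5.98 = 18.37 m. Hydraulic radius R = A/P = 38.33/18.37 = 2.087 m. Q_A = (1/0.014)·38.33·2.087^(2/3)·√0.016 = 565.5 m³/s.
Channel B: For a triangular section with side slope z = 1.2: A = zy² = 1.2×2.27² = 6.183 m²; P = 2y√(1+z²) = 2×2.27×1.562 = 7.092 m. Hydraulic radius R = A/P = 6.183/7.092 = 0.8719 m. Q_B = (1/0.014)·6.183·0.8719^(2/3)·√0.016 = 50.99 m³/s.
The larger discharge is 565.5 m³/s and the smaller is 50.99 m³/s; the ratio is 11.1.

11.1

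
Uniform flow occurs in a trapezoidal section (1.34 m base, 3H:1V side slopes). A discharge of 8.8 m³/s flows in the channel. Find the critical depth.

At critical depth, Q² T / (g A³) = 1, i.e. A³/T = Q²/g = 8.8²/9.81 = 7.894.
Trying y = 0.769 m: A³/T = 3.705 — low.
Trying y = 0.922 m: A³/T = 7.895 — matches.

y_c = 0.922 m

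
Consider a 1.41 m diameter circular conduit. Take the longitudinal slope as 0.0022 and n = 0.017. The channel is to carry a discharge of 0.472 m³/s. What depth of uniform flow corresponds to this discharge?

Manning's equation rearranged: A R^(2/3) = nQ / (1·√S) = 0.017 × 0.472 / (√0.0022) = 0.1711.
Try y = 0.535 m: A R^(2/3) = 0.2383 — over.
Try y = 0.392 m: A R^(2/3) = 0.1316 — short.
Try y = 0.449 m: A R^(2/3) = 0.1712 — ≈ 0.1711.

y_n = 0.449 m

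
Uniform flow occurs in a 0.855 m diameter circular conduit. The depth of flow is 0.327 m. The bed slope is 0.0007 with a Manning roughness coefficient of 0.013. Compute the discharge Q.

Q = 0.13 m³/s

For a circular section of diameter D = 0.855 m at depth y = 0.327 m, the central angle is θ = 2 arccos(1 − 2y/D) = 2.667 rad. Then A = (D²/8)(θ − sin θ) = 0.2019 m² and P = Dθ/2 = 1.14 m.
Hydraulic radius R = A/P = 0.2019/1.14 = 0.1771 m.
Manning's equation: Q = (1/n) A R^(2/3) S^(1/2) = (1/0.013) × 0.2019 × 0.1771^(2/3) × 0.0007^(1/2) = 0.13 m³/s.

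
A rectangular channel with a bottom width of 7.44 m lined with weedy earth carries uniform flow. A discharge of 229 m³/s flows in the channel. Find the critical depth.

For a rectangular channel, critical depth y_c = (q²/g)^(1/3) where q = Q/b = 229/7.44 = 30.78 m²/s.
So y_c = (30.78²/9.81)^(1/3) = 4.59 m.

y_c = 4.59 m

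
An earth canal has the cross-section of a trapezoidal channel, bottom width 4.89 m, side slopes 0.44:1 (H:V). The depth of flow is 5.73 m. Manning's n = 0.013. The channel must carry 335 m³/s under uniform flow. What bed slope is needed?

With bottom width b = 4.89 m and side slope z = 0.44: A = (b + zy)y = (4.89 + 0.44×5.73)×5.73 = 42.47 m²; P = b + 2y√(1+z²) = 4.89 + 2×5.73×1.093 = 17.41 m.
Hydraulic radius R = A/P = 42.47/17.41 = 2.439 m.
From Manning's equation, S = [nQ / (1 A R^(2/3))]² = [0.013 × 335 / (1 × 42.47 × 2.439^(2/3))]² = 0.0032.

S = 0.0032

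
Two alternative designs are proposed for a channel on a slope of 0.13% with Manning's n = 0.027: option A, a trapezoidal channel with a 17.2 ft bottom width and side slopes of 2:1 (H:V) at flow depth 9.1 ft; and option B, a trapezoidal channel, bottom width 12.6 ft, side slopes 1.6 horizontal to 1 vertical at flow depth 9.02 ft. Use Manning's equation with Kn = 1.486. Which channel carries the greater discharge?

channel A

Channel A: With bottom width b = 17.2 ft and side slope z = 2: A = (b + zy)y = (17.2 + 2×9.1)×9.1 = 322.1 ft²; P = b + 2y√(1+z²) = 17.2 + 2×9.1×2.236 = 57.9 ft. Hydraulic radius R = A/P = 322.1/57.9 = 5.564 ft. Q_A = (1.486/0.027)·322.1·5.564^(2/3)·√0.0013 = 2007 ft³/s.
Channel B: With bottom width b = 12.6 ft and side slope z = 1.6: A = (b + zy)y = (12.6 + 1.6×9.02)×9.02 = 243.8 ft²; P = b + 2y√(1+z²) = 12.6 + 2×9.02×1.887 = 46.64 ft. Hydraulic radius R = A/P = 243.8/46.64 = 5.228 ft. Q_B = (1.486/0.027)·243.8·5.228^(2/3)·√0.0013 = 1458 ft³/s.
Q_A = 2007 ft³/s vs Q_B = 1458 ft³/s, so channel A carries more.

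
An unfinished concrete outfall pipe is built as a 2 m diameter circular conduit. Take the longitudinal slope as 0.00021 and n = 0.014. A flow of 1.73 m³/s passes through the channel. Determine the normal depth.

Manning's equation rearranged: A R^(2/3) = nQ / (1·√S) = 0.014 × 1.73 / (√0.00021) = 1.671.
Trying y = 1.79 m: A R^(2/3) = 2.104 — over.
Trying y = 1.41 m: A R^(2/3) = 1.672 — close enough.

y_n = 1.41 m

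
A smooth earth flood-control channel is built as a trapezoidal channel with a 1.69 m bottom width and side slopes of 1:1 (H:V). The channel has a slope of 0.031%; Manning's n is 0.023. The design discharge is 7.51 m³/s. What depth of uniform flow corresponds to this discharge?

Manning's equation rearranged: A R^(2/3) = nQ / (1·√S) = 0.023 × 7.51 / (√0.00031) = 9.81.
At y = 1.69 m: A R^(2/3) = 5.257 — low.
At y = 2.77 m: A R^(2/3) = 14.69 — high.
At y = 2.29 m: A R^(2/3) = 9.806 — ≈ 9.81.

y_n = 2.29 m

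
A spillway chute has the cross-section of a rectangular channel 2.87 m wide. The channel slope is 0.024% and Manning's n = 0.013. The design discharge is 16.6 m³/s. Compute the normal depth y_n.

Manning's equation rearranged: A R^(2/3) = nQ / (1·√S) = 0.013 × 16.6 / (√0.00024) = 13.93.
Trying y = 3.46 m: A R^(2/3) = 10.02 — low.
Trying y = 4.97 m: A R^(2/3) = 15.32 — high.
Trying y = 4.58 m: A R^(2/3) = 13.94 — close enough.

y_n = 4.58 m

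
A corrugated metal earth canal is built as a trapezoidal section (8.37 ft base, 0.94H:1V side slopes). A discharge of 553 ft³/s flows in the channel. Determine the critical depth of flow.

y_c = 4.33 ft

At critical depth, Q² T / (g A³) = 1, i.e. A³/T = Q²/g = 553²/32.2 = 9497.
At y = 3.21 ft: A³/T = 3391 — low.
At y = 4.33 ft: A³/T = 9466 — close enough.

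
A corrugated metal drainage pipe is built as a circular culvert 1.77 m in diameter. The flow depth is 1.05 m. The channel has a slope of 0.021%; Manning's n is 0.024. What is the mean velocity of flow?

For a circular section of diameter D = 1.77 m at depth y = 1.05 m, the central angle is θ = 2 arccos(1 − 2y/D) = 3.517 rad. Then A = (D²/8)(θ − sin θ) = 1.521 m² and P = Dθ/2 = 3.112 m.
Hydraulic radius R = A/P = 1.521/3.112 = 0.4886 m.
From Manning's equation, V = (1/n) R^(2/3) S^(1/2) = (1/0.024) × 0.4886^(2/3) × 0.00021^(1/2) = 0.375 m/s.

V = 0.375 m/s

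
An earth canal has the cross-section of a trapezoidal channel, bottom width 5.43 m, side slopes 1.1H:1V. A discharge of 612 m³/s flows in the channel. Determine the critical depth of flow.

y_c = 7.04 m

At critical depth, Q² T / (g A³) = 1, i.e. A³/T = Q²/g = 612²/9.81 = 38180.
At y = 5.24 m: A³/T = 11900 — short.
At y = 9.01 m: A³/T = 104600 — over.
At y = 7.04 m: A³/T = 38140 — ≈ 38180.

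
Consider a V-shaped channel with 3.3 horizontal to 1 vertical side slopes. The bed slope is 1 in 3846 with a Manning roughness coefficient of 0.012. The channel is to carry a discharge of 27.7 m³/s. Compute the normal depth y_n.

y_n = 2.39 m

Manning's equation rearranged: A R^(2/3) = nQ / (1·√S) = 0.012 × 27.7 / (√0.00026) = 20.61.
Try y = 2.08 m: A R^(2/3) = 14.23 — low.
Try y = 2.91 m: A R^(2/3) = 34.85 — high.
Try y = 2.39 m: A R^(2/3) = 20.61 — close enough.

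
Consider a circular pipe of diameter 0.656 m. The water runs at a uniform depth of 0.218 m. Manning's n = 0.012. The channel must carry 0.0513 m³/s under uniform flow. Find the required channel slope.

For a circular section of diameter D = 0.656 m at depth y = 0.218 m, the central angle is θ = 2 arccos(1 − 2y/D) = 2.458 rad. Then A = (D²/8)(θ − sin θ) = 0.09821 m² and P = Dθ/2 = 0.8061 m.
Hydraulic radius R = A/P = 0.09821/0.8061 = 0.1218 m.
From Manning's equation, S = [nQ / (1 A R^(2/3))]² = [0.012 × 0.0513 / (1 × 0.09821 × 0.1218^(2/3))]² = 0.000651.

S = 0.000651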